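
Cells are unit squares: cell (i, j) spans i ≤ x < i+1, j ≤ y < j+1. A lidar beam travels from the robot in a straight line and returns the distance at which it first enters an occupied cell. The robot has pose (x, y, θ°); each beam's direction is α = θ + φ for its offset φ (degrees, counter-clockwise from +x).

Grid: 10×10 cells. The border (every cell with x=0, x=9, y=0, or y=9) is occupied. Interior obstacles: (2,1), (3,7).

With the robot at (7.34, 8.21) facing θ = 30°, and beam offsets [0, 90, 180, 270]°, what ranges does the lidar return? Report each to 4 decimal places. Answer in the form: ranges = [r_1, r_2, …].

beam 1: φ=0°, α=30°
  dir = (cos 30°, sin 30°) = (0.8660, 0.5000); from cell (7,8)
  next x-line at t=0.7621, next y-line at t=1.5800; Δt_x=1.1547, Δt_y=2.0000
    x: enter (8,8) at t=0.7621
    y: enter (8,9) at t=1.5800 ← occupied
  → r_1 = 1.5800
beam 2: φ=90°, α=120°
  dir = (cos 120°, sin 120°) = (-0.5000, 0.8660); from cell (7,8)
  next x-line at t=0.6800, next y-line at t=0.9122; Δt_x=2.0000, Δt_y=1.1547
    x: enter (6,8) at t=0.6800
    y: enter (6,9) at t=0.9122 ← occupied
  → r_2 = 0.9122
beam 3: φ=180°, α=210°
  dir = (cos 210°, sin 210°) = (-0.8660, -0.5000); from cell (7,8)
  next x-line at t=0.3926, next y-line at t=0.4200; Δt_x=1.1547, Δt_y=2.0000
    x: enter (6,8) at t=0.3926
    y: enter (6,7) at t=0.4200
    x: enter (5,7) at t=1.5473
    y: enter (5,6) at t=2.4200
    x: enter (4,6) at t=2.7020
    x: enter (3,6) at t=3.8567
    y: enter (3,5) at t=4.4200
    x: enter (2,5) at t=5.0114
    x: enter (1,5) at t=6.1661
    y: enter (1,4) at t=6.4200
    x: enter (0,4) at t=7.3208 ← occupied
  → r_3 = 7.3208
beam 4: φ=270°, α=300°
  dir = (cos 300°, sin 300°) = (0.5000, -0.8660); from cell (7,8)
  next x-line at t=1.3200, next y-line at t=0.2425; Δt_x=2.0000, Δt_y=1.1547
    y: enter (7,7) at t=0.2425
    x: enter (8,7) at t=1.3200
    y: enter (8,6) at t=1.3972
    y: enter (8,5) at t=2.5519
    x: enter (9,5) at t=3.3200 ← occupied
  → r_4 = 3.3200

ranges = [1.5800, 0.9122, 7.3208, 3.3200]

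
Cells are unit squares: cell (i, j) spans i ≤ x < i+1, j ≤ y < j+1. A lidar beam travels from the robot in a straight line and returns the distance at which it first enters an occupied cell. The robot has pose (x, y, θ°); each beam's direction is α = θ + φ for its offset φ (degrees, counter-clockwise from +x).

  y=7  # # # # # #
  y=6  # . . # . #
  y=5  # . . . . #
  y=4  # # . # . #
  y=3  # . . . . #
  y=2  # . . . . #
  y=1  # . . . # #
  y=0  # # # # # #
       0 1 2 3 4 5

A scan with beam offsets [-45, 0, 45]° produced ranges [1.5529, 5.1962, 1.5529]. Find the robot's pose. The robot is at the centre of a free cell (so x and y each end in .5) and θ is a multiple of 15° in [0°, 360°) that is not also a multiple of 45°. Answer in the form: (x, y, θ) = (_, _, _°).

(x, y, θ) = (1.5, 6.5, 300°)

Candidates: 20 free-cell centres × 16 headings = 320 poses. Raycast each; keep the one whose scan matches to 4 dp.
  (2.5, 4.5, 255°): beam 1 = 0.5774 ≠ 1.5529 ✗
  (3.5, 3.5, 285°): beam 1 = 2.8868 ≠ 1.5529 ✗
  (3.5, 3.5, 195°): beam 1 = 1.7321 ≠ 1.5529 ✗
  (2.5, 6.5, 120°): beam 1 = 0.5176 ≠ 1.5529 ✗
  …
  (1.5, 6.5, 300°): r_1=1.5529, r_2=5.1962, r_3=1.5529 — all match ✓
Unique over the lattice → pose = (1.5, 6.5, 300°).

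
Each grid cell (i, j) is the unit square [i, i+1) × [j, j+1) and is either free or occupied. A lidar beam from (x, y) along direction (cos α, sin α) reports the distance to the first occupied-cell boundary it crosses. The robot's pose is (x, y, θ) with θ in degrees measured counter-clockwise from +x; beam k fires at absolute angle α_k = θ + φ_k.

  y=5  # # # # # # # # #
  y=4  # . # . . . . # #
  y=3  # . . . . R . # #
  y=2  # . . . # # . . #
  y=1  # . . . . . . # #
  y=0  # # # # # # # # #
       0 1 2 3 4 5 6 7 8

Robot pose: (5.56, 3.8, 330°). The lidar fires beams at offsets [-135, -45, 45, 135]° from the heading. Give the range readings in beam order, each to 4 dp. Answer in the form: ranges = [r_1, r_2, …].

ranges = [4.7209, 0.8282, 1.4908, 1.2423]

beam 1: φ=-135°, α=195°
  cosα=-0.9659 sinα=-0.2588 | (5,3) | tMaxX 0.5798 tMaxY 3.0910 | tΔX 1.0353 tΔY 3.8637
    t=0.5798 [x] (4,3)
    t=1.6150 [x] (3,3)
    t=2.6503 [x] (2,3)
    t=3.0910 [y] (2,2)
    t=3.6856 [x] (1,2)
    t=4.7209 [x] (0,2) — stop
  → r_1 = 4.7209
beam 2: φ=-45°, α=285°
  cosα=0.2588 sinα=-0.9659 | (5,3) | tMaxX 1.7000 tMaxY 0.8282 | tΔX 3.8637 tΔY 1.0353
    t=0.8282 [y] (5,2) — stop
  → r_2 = 0.8282
beam 3: φ=45°, α=15°
  cosα=0.9659 sinα=0.2588 | (5,3) | tMaxX 0.4555 tMaxY 0.7727 | tΔX 1.0353 tΔY 3.8637
    t=0.4555 [x] (6,3)
    t=0.7727 [y] (6,4)
    t=1.4908 [x] (7,4) — stop
  → r_3 = 1.4908
beam 4: φ=135°, α=105°
  cosα=-0.2588 sinα=0.9659 | (5,3) | tMaxX 2.1637 tMaxY 0.2071 | tΔX 3.8637 tΔY 1.0353
    t=0.2071 [y] (5,4)
    t=1.2423 [y] (5,5) — stop
  → r_4 = 1.2423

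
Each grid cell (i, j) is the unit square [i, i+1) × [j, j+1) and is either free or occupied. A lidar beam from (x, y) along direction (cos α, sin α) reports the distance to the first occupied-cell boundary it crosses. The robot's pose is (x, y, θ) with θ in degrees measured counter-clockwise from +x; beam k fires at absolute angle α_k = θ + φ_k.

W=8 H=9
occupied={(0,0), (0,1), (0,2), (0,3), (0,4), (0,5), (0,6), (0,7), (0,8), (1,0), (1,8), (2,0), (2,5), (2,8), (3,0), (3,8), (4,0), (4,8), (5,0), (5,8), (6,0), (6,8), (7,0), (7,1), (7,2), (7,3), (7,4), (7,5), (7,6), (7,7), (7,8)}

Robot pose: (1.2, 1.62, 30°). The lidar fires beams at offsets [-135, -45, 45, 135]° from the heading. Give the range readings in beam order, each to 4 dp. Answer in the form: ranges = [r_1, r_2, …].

ranges = [0.6419, 2.3955, 3.4992, 0.2071]

beam 1: φ=-135°, α=255°
  cosα=-0.2588 sinα=-0.9659 | (1,1) | tMaxX 0.7727 tMaxY 0.6419 | tΔX 3.8637 tΔY 1.0353
    t=0.6419 [y] (1,0) — stop
  → r_1 = 0.6419
beam 2: φ=-45°, α=345°
  cosα=0.9659 sinα=-0.2588 | (1,1) | tMaxX 0.8282 tMaxY 2.3955 | tΔX 1.0353 tΔY 3.8637
    t=0.8282 [x] (2,1)
    t=1.8635 [x] (3,1)
    t=2.3955 [y] (3,0) — stop
  → r_2 = 2.3955
beam 3: φ=45°, α=75°
  cosα=0.2588 sinα=0.9659 | (1,1) | tMaxX 3.0910 tMaxY 0.3934 | tΔX 3.8637 tΔY 1.0353
    t=0.3934 [y] (1,2)
    t=1.4287 [y] (1,3)
    t=2.4640 [y] (1,4)
    t=3.0910 [x] (2,4)
    t=3.4992 [y] (2,5) — stop
  → r_3 = 3.4992
beam 4: φ=135°, α=165°
  cosα=-0.9659 sinα=0.2588 | (1,1) | tMaxX 0.2071 tMaxY 1.4682 | tΔX 1.0353 tΔY 3.8637
    t=0.2071 [x] (0,1) — stop
  → r_4 = 0.2071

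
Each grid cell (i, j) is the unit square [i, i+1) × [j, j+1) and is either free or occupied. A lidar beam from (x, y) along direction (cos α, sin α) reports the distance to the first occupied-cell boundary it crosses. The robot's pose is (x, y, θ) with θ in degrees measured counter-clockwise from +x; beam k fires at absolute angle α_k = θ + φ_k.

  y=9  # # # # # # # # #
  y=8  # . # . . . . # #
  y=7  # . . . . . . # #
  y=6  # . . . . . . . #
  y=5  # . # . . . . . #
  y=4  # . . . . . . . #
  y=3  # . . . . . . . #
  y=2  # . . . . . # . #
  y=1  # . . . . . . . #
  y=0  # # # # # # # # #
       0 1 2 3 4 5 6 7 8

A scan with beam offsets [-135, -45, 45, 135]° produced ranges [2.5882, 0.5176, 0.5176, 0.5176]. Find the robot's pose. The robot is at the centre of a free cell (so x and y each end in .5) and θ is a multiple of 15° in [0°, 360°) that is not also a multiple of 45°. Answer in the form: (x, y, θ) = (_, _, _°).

Candidates: 51 free-cell centres × 16 headings = 816 poses. Raycast each; keep the one whose scan matches to 4 dp.
  (1.5, 4.5, 105°): beam 1 = 7.0000 ≠ 2.5882 ✗
  (7.5, 1.5, 60°): beam 1 = 0.5176 ≠ 2.5882 ✗
  (3.5, 3.5, 75°): beam 1 = 2.8868 ≠ 2.5882 ✗
  (7.5, 6.5, 255°): beam 1 = 0.5774 ≠ 2.5882 ✗
  …
  (1.5, 8.5, 60°): r_1=2.5882, r_2=0.5176, r_3=0.5176, r_4=0.5176 — all match ✓
Only this pose fits every beam.

(x, y, θ) = (1.5, 8.5, 60°)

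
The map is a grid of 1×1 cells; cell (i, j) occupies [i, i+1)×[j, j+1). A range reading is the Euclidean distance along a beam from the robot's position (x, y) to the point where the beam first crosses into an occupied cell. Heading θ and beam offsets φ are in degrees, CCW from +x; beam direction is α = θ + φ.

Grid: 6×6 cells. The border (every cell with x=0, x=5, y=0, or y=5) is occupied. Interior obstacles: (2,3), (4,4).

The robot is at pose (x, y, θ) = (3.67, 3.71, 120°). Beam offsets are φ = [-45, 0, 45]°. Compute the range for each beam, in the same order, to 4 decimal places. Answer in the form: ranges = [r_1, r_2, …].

ranges = [1.2750, 1.4896, 0.6936]

beam 1: φ=-45°, α=75°
  cosα=0.2588 sinα=0.9659 | (3,3) | tMaxX 1.2750 tMaxY 0.3002 | tΔX 3.8637 tΔY 1.0353
    t=0.3002 [y] (3,4)
    t=1.2750 [x] (4,4) — stop
  → r_1 = 1.2750
beam 2: φ=0°, α=120°
  cosα=-0.5000 sinα=0.8660 | (3,3) | tMaxX 1.3400 tMaxY 0.3349 | tΔX 2.0000 tΔY 1.1547
    t=0.3349 [y] (3,4)
    t=1.3400 [x] (2,4)
    t=1.4896 [y] (2,5) — stop
  → r_2 = 1.4896
beam 3: φ=45°, α=165°
  cosα=-0.9659 sinα=0.2588 | (3,3) | tMaxX 0.6936 tMaxY 1.1205 | tΔX 1.0353 tΔY 3.8637
    t=0.6936 [x] (2,3) — stop
  → r_3 = 0.6936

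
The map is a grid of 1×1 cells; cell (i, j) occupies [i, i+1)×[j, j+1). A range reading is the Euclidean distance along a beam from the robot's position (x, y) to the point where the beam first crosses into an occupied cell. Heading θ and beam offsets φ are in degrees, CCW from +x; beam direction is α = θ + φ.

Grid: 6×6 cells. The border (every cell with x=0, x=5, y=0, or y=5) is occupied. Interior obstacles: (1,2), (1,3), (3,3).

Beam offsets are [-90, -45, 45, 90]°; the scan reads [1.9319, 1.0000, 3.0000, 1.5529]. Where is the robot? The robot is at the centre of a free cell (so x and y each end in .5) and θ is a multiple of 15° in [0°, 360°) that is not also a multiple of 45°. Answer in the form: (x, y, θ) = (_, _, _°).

Enumerate (i+0.5, j+0.5, θ) over the 13 free cells and 16 admissible headings. For each, cast all 4 beams and compare to the given ranges.
  (2.5, 1.5, 75°): beam 2 = 2.8868 ≠ 1.0000 ✗
  (4.5, 2.5, 15°): beam 1 = 1.5529 ≠ 1.9319 ✗
  (3.5, 2.5, 255°): beam 1 = 1.5529 ≠ 1.9319 ✗
  …
  (4.5, 2.5, 165°): r_1=1.9319, r_2=1.0000, r_3=3.0000, r_4=1.5529 — all match ✓
Only this pose fits every beam.

(x, y, θ) = (4.5, 2.5, 165°)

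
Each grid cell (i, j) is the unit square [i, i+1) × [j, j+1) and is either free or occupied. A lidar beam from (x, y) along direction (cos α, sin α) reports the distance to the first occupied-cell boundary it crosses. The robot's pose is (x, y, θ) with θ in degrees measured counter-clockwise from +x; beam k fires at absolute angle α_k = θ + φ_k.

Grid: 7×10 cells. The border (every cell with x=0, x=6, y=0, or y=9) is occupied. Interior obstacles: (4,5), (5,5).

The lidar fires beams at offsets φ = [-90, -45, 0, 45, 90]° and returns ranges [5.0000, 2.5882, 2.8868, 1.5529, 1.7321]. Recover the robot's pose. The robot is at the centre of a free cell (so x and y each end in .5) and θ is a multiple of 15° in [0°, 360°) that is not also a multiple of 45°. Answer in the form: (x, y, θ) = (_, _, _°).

(x, y, θ) = (3.5, 2.5, 210°)

The pose lattice has 38·16 = 608 candidates. Test each by forward raycasting.
  (4.5, 6.5, 210°): beam 1 = 2.8868 ≠ 5.0000 ✗
  (5.5, 8.5, 300°): beam 1 = 5.1962 ≠ 5.0000 ✗
  (1.5, 6.5, 240°): beam 1 = 0.5774 ≠ 5.0000 ✗
  (2.5, 5.5, 300°): beam 1 = 1.7321 ≠ 5.0000 ✗
  …
  (3.5, 2.5, 210°): r_1=5.0000, r_2=2.5882, r_3=2.8868, r_4=1.5529, r_5=1.7321 — all match ✓
Only this pose fits every beam.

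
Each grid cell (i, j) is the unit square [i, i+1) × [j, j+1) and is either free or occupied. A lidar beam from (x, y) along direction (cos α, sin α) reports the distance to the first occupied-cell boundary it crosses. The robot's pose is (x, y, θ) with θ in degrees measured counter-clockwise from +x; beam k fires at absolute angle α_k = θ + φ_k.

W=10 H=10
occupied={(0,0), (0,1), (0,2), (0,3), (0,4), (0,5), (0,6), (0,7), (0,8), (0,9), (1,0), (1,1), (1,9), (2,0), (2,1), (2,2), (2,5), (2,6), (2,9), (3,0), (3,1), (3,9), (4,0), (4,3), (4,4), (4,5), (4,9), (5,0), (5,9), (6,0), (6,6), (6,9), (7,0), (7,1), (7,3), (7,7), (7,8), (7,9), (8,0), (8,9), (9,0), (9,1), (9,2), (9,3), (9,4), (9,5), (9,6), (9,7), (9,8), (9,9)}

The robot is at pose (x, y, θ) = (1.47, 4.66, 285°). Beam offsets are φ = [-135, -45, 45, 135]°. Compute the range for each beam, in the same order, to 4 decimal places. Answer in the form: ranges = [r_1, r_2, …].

beam 1: φ=-135°, α=150°
  direction (-0.8660, 0.5000); cell (1,4); t to first gridline: x 0.5427, y 0.6800 (then +1.1547 / +2.0000)
    (0,4) via x @ 0.5427  # hit
  → r_1 = 0.5427
beam 2: φ=-45°, α=240°
  direction (-0.5000, -0.8660); cell (1,4); t to first gridline: x 0.9400, y 0.7621 (then +2.0000 / +1.1547)
    (1,3) via y @ 0.7621
    (0,3) via x @ 0.9400  # hit
  → r_2 = 0.9400
beam 3: φ=45°, α=330°
  direction (0.8660, -0.5000); cell (1,4); t to first gridline: x 0.6120, y 1.3200 (then +1.1547 / +2.0000)
    (2,4) via x @ 0.6120
    (2,3) via y @ 1.3200
    (3,3) via x @ 1.7667
    (4,3) via x @ 2.9214  # hit
  → r_3 = 2.9214
beam 4: φ=135°, α=60°
  direction (0.5000, 0.8660); cell (1,4); t to first gridline: x 1.0600, y 0.3926 (then +2.0000 / +1.1547)
    (1,5) via y @ 0.3926
    (2,5) via x @ 1.0600  # hit
  → r_4 = 1.0600

ranges = [0.5427, 0.9400, 2.9214, 1.0600]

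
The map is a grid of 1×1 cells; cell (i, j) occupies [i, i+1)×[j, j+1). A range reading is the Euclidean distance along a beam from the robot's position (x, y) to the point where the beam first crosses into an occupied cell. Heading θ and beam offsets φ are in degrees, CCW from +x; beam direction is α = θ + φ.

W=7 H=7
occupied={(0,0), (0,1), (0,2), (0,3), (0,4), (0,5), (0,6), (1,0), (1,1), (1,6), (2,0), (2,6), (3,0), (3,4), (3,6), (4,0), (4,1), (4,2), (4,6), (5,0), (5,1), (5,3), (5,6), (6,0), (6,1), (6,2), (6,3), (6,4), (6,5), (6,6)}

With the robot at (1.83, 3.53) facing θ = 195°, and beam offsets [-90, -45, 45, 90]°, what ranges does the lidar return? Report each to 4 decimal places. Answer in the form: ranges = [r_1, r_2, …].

ranges = [2.5571, 0.9584, 1.6600, 2.6192]

beam 1: φ=-90°, α=105°
  d=(-0.2588,0.9659)  start (1,3)  tX=3.2069 tY=0.4866  stride 1/|dx|=3.8637 1/|dy|=1.0353
    cross y-line → (1,4), t=0.4866
    cross y-line → (1,5), t=1.5219
    cross y-line → (1,6), t=2.5571 (wall)
  → r_1 = 2.5571
beam 2: φ=-45°, α=150°
  d=(-0.8660,0.5000)  start (1,3)  tX=0.9584 tY=0.9400  stride 1/|dx|=1.1547 1/|dy|=2.0000
    cross y-line → (1,4), t=0.9400
    cross x-line → (0,4), t=0.9584 (wall)
  → r_2 = 0.9584
beam 3: φ=45°, α=240°
  d=(-0.5000,-0.8660)  start (1,3)  tX=1.6600 tY=0.6120  stride 1/|dx|=2.0000 1/|dy|=1.1547
    cross y-line → (1,2), t=0.6120
    cross x-line → (0,2), t=1.6600 (wall)
  → r_3 = 1.6600
beam 4: φ=90°, α=285°
  d=(0.2588,-0.9659)  start (1,3)  tX=0.6568 tY=0.5487  stride 1/|dx|=3.8637 1/|dy|=1.0353
    cross y-line → (1,2), t=0.5487
    cross x-line → (2,2), t=0.6568
    cross y-line → (2,1), t=1.5840
    cross y-line → (2,0), t=2.6192 (wall)
  → r_4 = 2.6192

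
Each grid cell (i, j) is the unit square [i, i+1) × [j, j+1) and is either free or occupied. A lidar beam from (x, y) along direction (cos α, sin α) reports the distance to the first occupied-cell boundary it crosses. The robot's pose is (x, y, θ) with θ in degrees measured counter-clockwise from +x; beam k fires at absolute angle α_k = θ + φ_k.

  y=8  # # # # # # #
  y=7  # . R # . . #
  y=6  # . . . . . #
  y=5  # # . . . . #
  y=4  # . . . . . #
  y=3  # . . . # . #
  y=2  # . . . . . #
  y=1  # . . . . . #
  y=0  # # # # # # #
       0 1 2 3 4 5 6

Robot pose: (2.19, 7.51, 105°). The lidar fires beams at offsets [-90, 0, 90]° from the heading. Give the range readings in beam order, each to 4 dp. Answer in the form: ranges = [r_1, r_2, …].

ranges = [0.8386, 0.5073, 1.2320]

beam 1: φ=-90°, α=15°
  d=(0.9659,0.2588)  start (2,7)  tX=0.8386 tY=1.8932  stride 1/|dx|=1.0353 1/|dy|=3.8637
    cross x-line → (3,7), t=0.8386 (wall)
  → r_1 = 0.8386
beam 2: φ=0°, α=105°
  d=(-0.2588,0.9659)  start (2,7)  tX=0.7341 tY=0.5073  stride 1/|dx|=3.8637 1/|dy|=1.0353
    cross y-line → (2,8), t=0.5073 (wall)
  → r_2 = 0.5073
beam 3: φ=90°, α=195°
  d=(-0.9659,-0.2588)  start (2,7)  tX=0.1967 tY=1.9705  stride 1/|dx|=1.0353 1/|dy|=3.8637
    cross x-line → (1,7), t=0.1967
    cross x-line → (0,7), t=1.2320 (wall)
  → r_3 = 1.2320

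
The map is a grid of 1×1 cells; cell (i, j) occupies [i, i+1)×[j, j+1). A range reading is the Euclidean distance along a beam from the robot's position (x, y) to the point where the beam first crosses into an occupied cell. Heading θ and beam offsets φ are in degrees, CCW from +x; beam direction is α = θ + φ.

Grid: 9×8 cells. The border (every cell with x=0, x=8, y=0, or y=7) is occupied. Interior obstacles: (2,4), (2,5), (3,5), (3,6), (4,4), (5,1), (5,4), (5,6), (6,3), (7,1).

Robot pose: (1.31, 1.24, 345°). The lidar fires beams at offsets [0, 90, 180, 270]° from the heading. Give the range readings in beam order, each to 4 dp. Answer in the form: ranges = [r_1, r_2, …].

ranges = [0.9273, 2.8574, 0.3209, 0.2485]

beam 1: φ=0°, α=345°
  cosα=0.9659 sinα=-0.2588 | (1,1) | tMaxX 0.7143 tMaxY 0.9273 | tΔX 1.0353 tΔY 3.8637
    t=0.7143 [x] (2,1)
    t=0.9273 [y] (2,0) — stop
  → r_1 = 0.9273
beam 2: φ=90°, α=75°
  cosα=0.2588 sinα=0.9659 | (1,1) | tMaxX 2.6660 tMaxY 0.7868 | tΔX 3.8637 tΔY 1.0353
    t=0.7868 [y] (1,2)
    t=1.8221 [y] (1,3)
    t=2.6660 [x] (2,3)
    t=2.8574 [y] (2,4) — stop
  → r_2 = 2.8574
beam 3: φ=180°, α=165°
  cosα=-0.9659 sinα=0.2588 | (1,1) | tMaxX 0.3209 tMaxY 2.9364 | tΔX 1.0353 tΔY 3.8637
    t=0.3209 [x] (0,1) — stop
  → r_3 = 0.3209
beam 4: φ=270°, α=255°
  cosα=-0.2588 sinα=-0.9659 | (1,1) | tMaxX 1.1977 tMaxY 0.2485 | tΔX 3.8637 tΔY 1.0353
    t=0.2485 [y] (1,0) — stop
  → r_4 = 0.2485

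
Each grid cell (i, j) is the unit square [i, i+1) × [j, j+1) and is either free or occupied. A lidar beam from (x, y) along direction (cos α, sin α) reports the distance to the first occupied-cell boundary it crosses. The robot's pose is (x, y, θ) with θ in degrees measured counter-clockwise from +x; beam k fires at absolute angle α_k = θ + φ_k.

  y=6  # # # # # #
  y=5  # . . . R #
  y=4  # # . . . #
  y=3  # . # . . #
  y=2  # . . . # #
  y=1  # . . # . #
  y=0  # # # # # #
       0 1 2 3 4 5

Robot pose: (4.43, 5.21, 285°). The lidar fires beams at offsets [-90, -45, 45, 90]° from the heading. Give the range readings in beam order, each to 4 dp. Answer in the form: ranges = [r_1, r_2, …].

ranges = [2.5157, 4.8613, 0.6582, 0.5901]

beam 1: φ=-90°, α=195°
  d=(-0.9659,-0.2588)  start (4,5)  tX=0.4452 tY=0.8114  stride 1/|dx|=1.0353 1/|dy|=3.8637
    cross x-line → (3,5), t=0.4452
    cross y-line → (3,4), t=0.8114
    cross x-line → (2,4), t=1.4804
    cross x-line → (1,4), t=2.5157 (wall)
  → r_1 = 2.5157
beam 2: φ=-45°, α=240°
  d=(-0.5000,-0.8660)  start (4,5)  tX=0.8600 tY=0.2425  stride 1/|dx|=2.0000 1/|dy|=1.1547
    cross y-line → (4,4), t=0.2425
    cross x-line → (3,4), t=0.8600
    cross y-line → (3,3), t=1.3972
    cross y-line → (3,2), t=2.5519
    cross x-line → (2,2), t=2.8600
    cross y-line → (2,1), t=3.7066
    cross x-line → (1,1), t=4.8600
    cross y-line → (1,0), t=4.8613 (wall)
  → r_2 = 4.8613
beam 3: φ=45°, α=330°
  d=(0.8660,-0.5000)  start (4,5)  tX=0.6582 tY=0.4200  stride 1/|dx|=1.1547 1/|dy|=2.0000
    cross y-line → (4,4), t=0.4200
    cross x-line → (5,4), t=0.6582 (wall)
  → r_3 = 0.6582
beam 4: φ=90°, α=15°
  d=(0.9659,0.2588)  start (4,5)  tX=0.5901 tY=3.0523  stride 1/|dx|=1.0353 1/|dy|=3.8637
    cross x-line → (5,5), t=0.5901 (wall)
  → r_4 = 0.5901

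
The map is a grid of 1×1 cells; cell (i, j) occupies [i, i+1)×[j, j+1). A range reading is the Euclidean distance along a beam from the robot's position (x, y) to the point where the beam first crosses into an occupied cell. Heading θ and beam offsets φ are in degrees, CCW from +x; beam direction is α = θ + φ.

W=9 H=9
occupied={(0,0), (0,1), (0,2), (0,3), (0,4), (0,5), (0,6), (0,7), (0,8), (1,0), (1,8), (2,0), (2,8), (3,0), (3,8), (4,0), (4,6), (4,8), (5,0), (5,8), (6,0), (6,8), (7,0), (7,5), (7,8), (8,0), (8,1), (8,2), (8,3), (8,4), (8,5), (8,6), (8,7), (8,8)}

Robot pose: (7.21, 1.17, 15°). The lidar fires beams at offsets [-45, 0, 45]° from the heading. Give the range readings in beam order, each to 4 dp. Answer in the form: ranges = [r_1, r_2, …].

ranges = [0.3400, 0.8179, 1.5800]

beam 1: φ=-45°, α=330°
  d=(0.8660,-0.5000)  start (7,1)  tX=0.9122 tY=0.3400  stride 1/|dx|=1.1547 1/|dy|=2.0000
    cross y-line → (7,0), t=0.3400 (wall)
  → r_1 = 0.3400
beam 2: φ=0°, α=15°
  d=(0.9659,0.2588)  start (7,1)  tX=0.8179 tY=3.2069  stride 1/|dx|=1.0353 1/|dy|=3.8637
    cross x-line → (8,1), t=0.8179 (wall)
  → r_2 = 0.8179
beam 3: φ=45°, α=60°
  d=(0.5000,0.8660)  start (7,1)  tX=1.5800 tY=0.9584  stride 1/|dx|=2.0000 1/|dy|=1.1547
    cross y-line → (7,2), t=0.9584
    cross x-line → (8,2), t=1.5800 (wall)
  → r_3 = 1.5800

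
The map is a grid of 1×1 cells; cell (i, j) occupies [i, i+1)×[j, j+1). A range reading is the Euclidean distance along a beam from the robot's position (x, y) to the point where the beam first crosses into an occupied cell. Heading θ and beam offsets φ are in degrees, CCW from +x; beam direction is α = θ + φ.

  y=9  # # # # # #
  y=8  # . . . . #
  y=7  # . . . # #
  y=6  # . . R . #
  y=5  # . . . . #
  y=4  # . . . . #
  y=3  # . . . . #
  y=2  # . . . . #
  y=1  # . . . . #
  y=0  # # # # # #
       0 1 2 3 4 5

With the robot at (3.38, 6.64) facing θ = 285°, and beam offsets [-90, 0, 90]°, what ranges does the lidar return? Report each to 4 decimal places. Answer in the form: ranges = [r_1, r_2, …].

beam 1: φ=-90°, α=195°
  d=(-0.9659,-0.2588)  start (3,6)  tX=0.3934 tY=2.4728  stride 1/|dx|=1.0353 1/|dy|=3.8637
    cross x-line → (2,6), t=0.3934
    cross x-line → (1,6), t=1.4287
    cross x-line → (0,6), t=2.4640 (wall)
  → r_1 = 2.4640
beam 2: φ=0°, α=285°
  d=(0.2588,-0.9659)  start (3,6)  tX=2.3955 tY=0.6626  stride 1/|dx|=3.8637 1/|dy|=1.0353
    cross y-line → (3,5), t=0.6626
    cross y-line → (3,4), t=1.6979
    cross x-line → (4,4), t=2.3955
    cross y-line → (4,3), t=2.7331
    cross y-line → (4,2), t=3.7684
    cross y-line → (4,1), t=4.8037
    cross y-line → (4,0), t=5.8390 (wall)
  → r_2 = 5.8390
beam 3: φ=90°, α=15°
  d=(0.9659,0.2588)  start (3,6)  tX=0.6419 tY=1.3909  stride 1/|dx|=1.0353 1/|dy|=3.8637
    cross x-line → (4,6), t=0.6419
    cross y-line → (4,7), t=1.3909 (wall)
  → r_3 = 1.3909

ranges = [2.4640, 5.8390, 1.3909]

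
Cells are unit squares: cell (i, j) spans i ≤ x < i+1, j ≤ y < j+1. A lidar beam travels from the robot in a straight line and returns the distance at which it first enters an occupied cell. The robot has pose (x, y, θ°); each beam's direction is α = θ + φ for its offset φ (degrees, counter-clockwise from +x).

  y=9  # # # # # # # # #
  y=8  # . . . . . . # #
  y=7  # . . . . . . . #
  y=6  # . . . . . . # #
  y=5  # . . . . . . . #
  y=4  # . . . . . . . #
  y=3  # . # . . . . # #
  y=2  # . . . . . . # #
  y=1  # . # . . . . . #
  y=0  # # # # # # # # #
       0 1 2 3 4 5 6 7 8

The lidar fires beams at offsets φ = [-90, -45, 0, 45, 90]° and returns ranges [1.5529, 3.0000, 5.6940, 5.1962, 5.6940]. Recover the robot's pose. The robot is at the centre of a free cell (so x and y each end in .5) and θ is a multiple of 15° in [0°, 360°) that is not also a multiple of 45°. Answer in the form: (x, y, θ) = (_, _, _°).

(x, y, θ) = (2.5, 6.5, 285°)

Candidates: 50 free-cell centres × 16 headings = 800 poses. Raycast each; keep the one whose scan matches to 4 dp.
  (4.5, 3.5, 30°): beam 1 = 2.8868 ≠ 1.5529 ✗
  (3.5, 5.5, 30°): beam 1 = 5.1962 ≠ 1.5529 ✗
  (4.5, 2.5, 210°): beam 1 = 7.0000 ≠ 1.5529 ✗
  (5.5, 4.5, 330°): beam 1 = 4.0415 ≠ 1.5529 ✗
  …
  (2.5, 6.5, 285°): r_1=1.5529, r_2=3.0000, r_3=5.6940, r_4=5.1962, r_5=5.6940 — all match ✓
No second candidate reproduces the full scan.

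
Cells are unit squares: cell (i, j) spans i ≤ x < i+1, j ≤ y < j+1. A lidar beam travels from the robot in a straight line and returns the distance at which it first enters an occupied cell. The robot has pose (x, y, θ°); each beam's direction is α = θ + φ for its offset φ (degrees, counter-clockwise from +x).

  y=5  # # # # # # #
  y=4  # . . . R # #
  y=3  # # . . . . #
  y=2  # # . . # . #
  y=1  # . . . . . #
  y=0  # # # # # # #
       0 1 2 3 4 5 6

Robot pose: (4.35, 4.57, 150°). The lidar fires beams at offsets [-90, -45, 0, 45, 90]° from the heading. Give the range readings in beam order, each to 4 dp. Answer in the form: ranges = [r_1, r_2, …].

beam 1: φ=-90°, α=60°
  d=(0.5000,0.8660)  start (4,4)  tX=1.3000 tY=0.4965  stride 1/|dx|=2.0000 1/|dy|=1.1547
    cross y-line → (4,5), t=0.4965 (wall)
  → r_1 = 0.4965
beam 2: φ=-45°, α=105°
  d=(-0.2588,0.9659)  start (4,4)  tX=1.3523 tY=0.4452  stride 1/|dx|=3.8637 1/|dy|=1.0353
    cross y-line → (4,5), t=0.4452 (wall)
  → r_2 = 0.4452
beam 3: φ=0°, α=150°
  d=(-0.8660,0.5000)  start (4,4)  tX=0.4041 tY=0.8600  stride 1/|dx|=1.1547 1/|dy|=2.0000
    cross x-line → (3,4), t=0.4041
    cross y-line → (3,5), t=0.8600 (wall)
  → r_3 = 0.8600
beam 4: φ=45°, α=195°
  d=(-0.9659,-0.2588)  start (4,4)  tX=0.3623 tY=2.2023  stride 1/|dx|=1.0353 1/|dy|=3.8637
    cross x-line → (3,4), t=0.3623
    cross x-line → (2,4), t=1.3976
    cross y-line → (2,3), t=2.2023
    cross x-line → (1,3), t=2.4329 (wall)
  → r_4 = 2.4329
beam 5: φ=90°, α=240°
  d=(-0.5000,-0.8660)  start (4,4)  tX=0.7000 tY=0.6582  stride 1/|dx|=2.0000 1/|dy|=1.1547
    cross y-line → (4,3), t=0.6582
    cross x-line → (3,3), t=0.7000
    cross y-line → (3,2), t=1.8129
    cross x-line → (2,2), t=2.7000
    cross y-line → (2,1), t=2.9676
    cross y-line → (2,0), t=4.1223 (wall)
  → r_5 = 4.1223

ranges = [0.4965, 0.4452, 0.8600, 2.4329, 4.1223]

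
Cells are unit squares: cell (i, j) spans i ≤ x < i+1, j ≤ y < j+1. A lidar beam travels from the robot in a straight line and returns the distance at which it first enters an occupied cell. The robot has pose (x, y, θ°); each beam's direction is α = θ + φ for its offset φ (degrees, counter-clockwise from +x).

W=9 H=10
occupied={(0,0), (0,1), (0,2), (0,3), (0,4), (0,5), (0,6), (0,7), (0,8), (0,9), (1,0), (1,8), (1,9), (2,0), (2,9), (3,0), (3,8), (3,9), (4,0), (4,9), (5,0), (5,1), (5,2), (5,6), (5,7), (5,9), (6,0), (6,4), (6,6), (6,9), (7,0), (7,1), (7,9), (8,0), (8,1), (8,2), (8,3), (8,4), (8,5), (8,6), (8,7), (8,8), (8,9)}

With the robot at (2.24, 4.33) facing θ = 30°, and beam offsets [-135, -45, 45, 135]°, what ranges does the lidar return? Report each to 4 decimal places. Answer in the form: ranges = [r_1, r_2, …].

ranges = [3.4475, 5.9632, 3.7995, 1.2837]

beam 1: φ=-135°, α=255°
  d=(-0.2588,-0.9659)  start (2,4)  tX=0.9273 tY=0.3416  stride 1/|dx|=3.8637 1/|dy|=1.0353
    cross y-line → (2,3), t=0.3416
    cross x-line → (1,3), t=0.9273
    cross y-line → (1,2), t=1.3769
    cross y-line → (1,1), t=2.4122
    cross y-line → (1,0), t=3.4475 (wall)
  → r_1 = 3.4475
beam 2: φ=-45°, α=345°
  d=(0.9659,-0.2588)  start (2,4)  tX=0.7868 tY=1.2750  stride 1/|dx|=1.0353 1/|dy|=3.8637
    cross x-line → (3,4), t=0.7868
    cross y-line → (3,3), t=1.2750
    cross x-line → (4,3), t=1.8221
    cross x-line → (5,3), t=2.8574
    cross x-line → (6,3), t=3.8926
    cross x-line → (7,3), t=4.9279
    cross y-line → (7,2), t=5.1387
    cross x-line → (8,2), t=5.9632 (wall)
  → r_2 = 5.9632
beam 3: φ=45°, α=75°
  d=(0.2588,0.9659)  start (2,4)  tX=2.9364 tY=0.6936  stride 1/|dx|=3.8637 1/|dy|=1.0353
    cross y-line → (2,5), t=0.6936
    cross y-line → (2,6), t=1.7289
    cross y-line → (2,7), t=2.7642
    cross x-line → (3,7), t=2.9364
    cross y-line → (3,8), t=3.7995 (wall)
  → r_3 = 3.7995
beam 4: φ=135°, α=165°
  d=(-0.9659,0.2588)  start (2,4)  tX=0.2485 tY=2.5887  stride 1/|dx|=1.0353 1/|dy|=3.8637
    cross x-line → (1,4), t=0.2485
    cross x-line → (0,4), t=1.2837 (wall)
  → r_4 = 1.2837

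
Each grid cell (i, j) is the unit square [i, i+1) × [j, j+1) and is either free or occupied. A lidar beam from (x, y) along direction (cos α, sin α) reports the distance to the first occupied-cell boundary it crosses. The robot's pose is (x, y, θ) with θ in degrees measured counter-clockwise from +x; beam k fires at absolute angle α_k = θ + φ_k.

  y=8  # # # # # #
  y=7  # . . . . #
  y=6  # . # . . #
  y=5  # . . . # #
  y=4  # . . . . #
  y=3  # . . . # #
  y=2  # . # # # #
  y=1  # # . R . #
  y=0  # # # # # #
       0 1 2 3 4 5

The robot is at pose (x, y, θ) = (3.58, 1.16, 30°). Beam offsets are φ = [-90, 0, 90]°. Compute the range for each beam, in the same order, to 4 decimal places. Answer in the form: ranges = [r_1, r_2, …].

ranges = [0.1848, 1.6397, 0.9699]

beam 1: φ=-90°, α=300°
  direction (0.5000, -0.8660); cell (3,1); t to first gridline: x 0.8400, y 0.1848 (then +2.0000 / +1.1547)
    (3,0) via y @ 0.1848  # hit
  → r_1 = 0.1848
beam 2: φ=0°, α=30°
  direction (0.8660, 0.5000); cell (3,1); t to first gridline: x 0.4850, y 1.6800 (then +1.1547 / +2.0000)
    (4,1) via x @ 0.4850
    (5,1) via x @ 1.6397  # hit
  → r_2 = 1.6397
beam 3: φ=90°, α=120°
  direction (-0.5000, 0.8660); cell (3,1); t to first gridline: x 1.1600, y 0.9699 (then +2.0000 / +1.1547)
    (3,2) via y @ 0.9699  # hit
  → r_3 = 0.9699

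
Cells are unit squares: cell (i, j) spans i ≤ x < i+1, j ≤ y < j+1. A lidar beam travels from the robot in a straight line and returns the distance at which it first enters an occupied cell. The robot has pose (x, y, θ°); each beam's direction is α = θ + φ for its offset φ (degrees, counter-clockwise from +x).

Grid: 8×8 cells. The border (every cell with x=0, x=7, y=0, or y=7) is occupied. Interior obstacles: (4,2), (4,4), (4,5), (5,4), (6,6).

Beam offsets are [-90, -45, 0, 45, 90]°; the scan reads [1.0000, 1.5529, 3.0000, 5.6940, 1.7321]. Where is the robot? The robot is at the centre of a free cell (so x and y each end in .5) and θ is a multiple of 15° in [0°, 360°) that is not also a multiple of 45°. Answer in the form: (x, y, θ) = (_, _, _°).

The pose lattice has 31·16 = 496 candidates. Test each by forward raycasting.
  (3.5, 6.5, 285°): beam 1 = 2.5882 ≠ 1.0000 ✗
  (3.5, 2.5, 285°): beam 1 = 2.5882 ≠ 1.0000 ✗
  (4.5, 6.5, 60°): beam 1 = 2.8868 ≠ 1.0000 ✗
  …
  (2.5, 6.5, 240°): r_1=1.0000, r_2=1.5529, r_3=3.0000, r_4=5.6940, r_5=1.7321 — all match ✓
Only this pose fits every beam.

(x, y, θ) = (2.5, 6.5, 240°)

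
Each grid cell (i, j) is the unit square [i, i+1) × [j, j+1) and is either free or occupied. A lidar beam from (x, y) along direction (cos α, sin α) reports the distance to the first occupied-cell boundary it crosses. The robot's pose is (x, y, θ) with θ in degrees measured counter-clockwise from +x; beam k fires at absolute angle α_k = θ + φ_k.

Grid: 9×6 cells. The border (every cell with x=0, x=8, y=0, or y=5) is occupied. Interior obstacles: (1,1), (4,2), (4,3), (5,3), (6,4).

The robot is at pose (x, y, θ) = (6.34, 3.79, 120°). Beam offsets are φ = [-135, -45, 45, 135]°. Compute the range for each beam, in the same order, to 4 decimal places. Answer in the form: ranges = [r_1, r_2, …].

beam 1: φ=-135°, α=345°
  cosα=0.9659 sinα=-0.2588 | (6,3) | tMaxX 0.6833 tMaxY 3.0523 | tΔX 1.0353 tΔY 3.8637
    t=0.6833 [x] (7,3)
    t=1.7186 [x] (8,3) — stop
  → r_1 = 1.7186
beam 2: φ=-45°, α=75°
  cosα=0.2588 sinα=0.9659 | (6,3) | tMaxX 2.5500 tMaxY 0.2174 | tΔX 3.8637 tΔY 1.0353
    t=0.2174 [y] (6,4) — stop
  → r_2 = 0.2174
beam 3: φ=45°, α=165°
  cosα=-0.9659 sinα=0.2588 | (6,3) | tMaxX 0.3520 tMaxY 0.8114 | tΔX 1.0353 tΔY 3.8637
    t=0.3520 [x] (5,3) — stop
  → r_3 = 0.3520
beam 4: φ=135°, α=255°
  cosα=-0.2588 sinα=-0.9659 | (6,3) | tMaxX 1.3137 tMaxY 0.8179 | tΔX 3.8637 tΔY 1.0353
    t=0.8179 [y] (6,2)
    t=1.3137 [x] (5,2)
    t=1.8531 [y] (5,1)
    t=2.8884 [y] (5,0) — stop
  → r_4 = 2.8884

ranges = [1.7186, 0.2174, 0.3520, 2.8884]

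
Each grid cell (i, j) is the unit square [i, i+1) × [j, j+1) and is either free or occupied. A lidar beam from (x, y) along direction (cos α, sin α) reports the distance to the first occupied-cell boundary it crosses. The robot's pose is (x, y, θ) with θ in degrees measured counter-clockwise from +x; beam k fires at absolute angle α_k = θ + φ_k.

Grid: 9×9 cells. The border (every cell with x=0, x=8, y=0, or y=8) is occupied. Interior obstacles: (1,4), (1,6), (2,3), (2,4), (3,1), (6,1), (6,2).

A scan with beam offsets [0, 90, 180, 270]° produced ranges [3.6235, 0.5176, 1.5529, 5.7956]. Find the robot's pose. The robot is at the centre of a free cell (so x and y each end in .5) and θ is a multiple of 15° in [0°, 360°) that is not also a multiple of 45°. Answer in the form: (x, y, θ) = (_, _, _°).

(x, y, θ) = (7.5, 6.5, 255°)

Enumerate (i+0.5, j+0.5, θ) over the 42 free cells and 16 admissible headings. For each, cast all 4 beams and compare to the given ranges.
  (3.5, 4.5, 240°): beam 1 = 1.0000 ≠ 3.6235 ✗
  (3.5, 2.5, 75°): beam 1 = 5.6940 ≠ 3.6235 ✗
  (1.5, 7.5, 30°): beam 1 = 1.0000 ≠ 3.6235 ✗
  …
  (7.5, 6.5, 255°): r_1=3.6235, r_2=0.5176, r_3=1.5529, r_4=5.7956 — all match ✓
Unique over the lattice → pose = (7.5, 6.5, 255°).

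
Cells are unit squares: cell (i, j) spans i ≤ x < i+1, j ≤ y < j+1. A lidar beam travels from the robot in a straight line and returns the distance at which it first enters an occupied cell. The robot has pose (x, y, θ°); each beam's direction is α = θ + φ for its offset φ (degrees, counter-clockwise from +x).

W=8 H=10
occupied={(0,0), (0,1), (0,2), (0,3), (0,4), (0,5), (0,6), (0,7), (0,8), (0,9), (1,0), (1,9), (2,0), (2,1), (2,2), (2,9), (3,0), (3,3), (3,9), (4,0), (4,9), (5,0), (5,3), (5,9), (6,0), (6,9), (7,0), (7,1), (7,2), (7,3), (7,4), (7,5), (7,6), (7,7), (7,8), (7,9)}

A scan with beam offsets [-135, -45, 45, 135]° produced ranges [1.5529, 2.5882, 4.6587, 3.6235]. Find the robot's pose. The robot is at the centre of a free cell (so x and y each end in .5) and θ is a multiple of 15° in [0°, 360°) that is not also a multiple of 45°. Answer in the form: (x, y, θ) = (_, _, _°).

Enumerate (i+0.5, j+0.5, θ) over the 44 free cells and 16 admissible headings. For each, cast all 4 beams and compare to the given ranges.
  (3.5, 1.5, 30°): beam 1 = 0.5176 ≠ 1.5529 ✗
  (6.5, 7.5, 75°): beam 1 = 1.0000 ≠ 1.5529 ✗
  (5.5, 1.5, 150°): beam 2 = 1.5529 ≠ 2.5882 ✗
  (2.5, 7.5, 210°): beam 2 = 1.5529 ≠ 2.5882 ✗
  (3.5, 5.5, 30°): beam 2 = 3.6235 ≠ 2.5882 ✗
  …
  (3.5, 7.5, 210°): r_1=1.5529, r_2=2.5882, r_3=4.6587, r_4=3.6235 — all match ✓
No second candidate reproduces the full scan.

(x, y, θ) = (3.5, 7.5, 210°)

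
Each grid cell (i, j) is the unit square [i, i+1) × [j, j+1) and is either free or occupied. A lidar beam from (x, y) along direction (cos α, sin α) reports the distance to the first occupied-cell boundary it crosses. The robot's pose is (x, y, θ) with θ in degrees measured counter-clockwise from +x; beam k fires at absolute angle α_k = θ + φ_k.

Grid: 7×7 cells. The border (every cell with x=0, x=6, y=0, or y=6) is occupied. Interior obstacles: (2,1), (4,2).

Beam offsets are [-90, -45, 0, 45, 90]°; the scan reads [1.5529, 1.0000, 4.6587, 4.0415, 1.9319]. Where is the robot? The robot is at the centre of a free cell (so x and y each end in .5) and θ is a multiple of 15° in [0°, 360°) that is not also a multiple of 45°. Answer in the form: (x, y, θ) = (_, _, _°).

Candidates: 23 free-cell centres × 16 headings = 368 poses. Raycast each; keep the one whose scan matches to 4 dp.
  (4.5, 3.5, 120°): beam 1 = 1.7321 ≠ 1.5529 ✗
  (2.5, 2.5, 210°): beam 1 = 3.0000 ≠ 1.5529 ✗
  (1.5, 2.5, 150°): beam 1 = 4.0415 ≠ 1.5529 ✗
  (4.5, 1.5, 330°): beam 1 = 0.5774 ≠ 1.5529 ✗
  …
  (1.5, 2.5, 15°): r_1=1.5529, r_2=1.0000, r_3=4.6587, r_4=4.0415, r_5=1.9319 — all match ✓
No second candidate reproduces the full scan.

(x, y, θ) = (1.5, 2.5, 15°)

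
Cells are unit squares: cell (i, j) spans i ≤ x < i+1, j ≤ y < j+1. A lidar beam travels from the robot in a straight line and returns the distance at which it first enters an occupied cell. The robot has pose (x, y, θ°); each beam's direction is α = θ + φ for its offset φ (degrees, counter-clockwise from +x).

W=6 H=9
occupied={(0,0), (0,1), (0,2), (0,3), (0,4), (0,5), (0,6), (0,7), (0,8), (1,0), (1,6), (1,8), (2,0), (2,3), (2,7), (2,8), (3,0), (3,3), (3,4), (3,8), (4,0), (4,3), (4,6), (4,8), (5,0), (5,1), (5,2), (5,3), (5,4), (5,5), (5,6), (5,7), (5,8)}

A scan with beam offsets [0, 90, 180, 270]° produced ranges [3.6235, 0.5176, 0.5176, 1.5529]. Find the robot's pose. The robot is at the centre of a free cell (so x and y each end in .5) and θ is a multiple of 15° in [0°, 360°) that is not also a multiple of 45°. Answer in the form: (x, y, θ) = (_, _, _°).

(x, y, θ) = (4.5, 1.5, 165°)

Enumerate (i+0.5, j+0.5, θ) over the 21 free cells and 16 admissible headings. For each, cast all 4 beams and compare to the given ranges.
  (1.5, 2.5, 75°): beam 1 = 4.6587 ≠ 3.6235 ✗
  (2.5, 6.5, 210°): beam 1 = 0.5774 ≠ 3.6235 ✗
  (1.5, 1.5, 105°): beam 1 = 1.9319 ≠ 3.6235 ✗
  (2.5, 5.5, 60°): beam 1 = 2.8868 ≠ 3.6235 ✗
  (3.5, 5.5, 300°): beam 1 = 0.5774 ≠ 3.6235 ✗
  …
  (4.5, 1.5, 165°): r_1=3.6235, r_2=0.5176, r_3=0.5176, r_4=1.5529 — all match ✓
Only this pose fits every beam.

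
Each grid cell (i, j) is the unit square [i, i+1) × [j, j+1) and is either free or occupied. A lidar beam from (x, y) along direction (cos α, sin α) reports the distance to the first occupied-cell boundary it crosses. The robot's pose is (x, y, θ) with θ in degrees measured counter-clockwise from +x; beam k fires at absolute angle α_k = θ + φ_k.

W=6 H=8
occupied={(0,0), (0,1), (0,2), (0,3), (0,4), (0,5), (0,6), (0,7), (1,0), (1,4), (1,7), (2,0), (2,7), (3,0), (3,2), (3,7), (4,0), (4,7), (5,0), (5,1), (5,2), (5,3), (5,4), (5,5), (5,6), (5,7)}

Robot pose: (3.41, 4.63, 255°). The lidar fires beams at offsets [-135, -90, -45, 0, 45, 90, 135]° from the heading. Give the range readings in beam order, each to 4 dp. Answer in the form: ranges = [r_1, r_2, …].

ranges = [2.7366, 2.4950, 2.7828, 3.7581, 3.1800, 1.6461, 1.8360]

beam 1: φ=-135°, α=120°
  direction (-0.5000, 0.8660); cell (3,4); t to first gridline: x 0.8200, y 0.4272 (then +2.0000 / +1.1547)
    (3,5) via y @ 0.4272
    (2,5) via x @ 0.8200
    (2,6) via y @ 1.5819
    (2,7) via y @ 2.7366  # hit
  → r_1 = 2.7366
beam 2: φ=-90°, α=165°
  direction (-0.9659, 0.2588); cell (3,4); t to first gridline: x 0.4245, y 1.4296 (then +1.0353 / +3.8637)
    (2,4) via x @ 0.4245
    (2,5) via y @ 1.4296
    (1,5) via x @ 1.4597
    (0,5) via x @ 2.4950  # hit
  → r_2 = 2.4950
beam 3: φ=-45°, α=210°
  direction (-0.8660, -0.5000); cell (3,4); t to first gridline: x 0.4734, y 1.2600 (then +1.1547 / +2.0000)
    (2,4) via x @ 0.4734
    (2,3) via y @ 1.2600
    (1,3) via x @ 1.6281
    (0,3) via x @ 2.7828  # hit
  → r_3 = 2.7828
beam 4: φ=0°, α=255°
  direction (-0.2588, -0.9659); cell (3,4); t to first gridline: x 1.5841, y 0.6522 (then +3.8637 / +1.0353)
    (3,3) via y @ 0.6522
    (2,3) via x @ 1.5841
    (2,2) via y @ 1.6875
    (2,1) via y @ 2.7228
    (2,0) via y @ 3.7581  # hit
  → r_4 = 3.7581
beam 5: φ=45°, α=300°
  direction (0.5000, -0.8660); cell (3,4); t to first gridline: x 1.1800, y 0.7275 (then +2.0000 / +1.1547)
    (3,3) via y @ 0.7275
    (4,3) via x @ 1.1800
    (4,2) via y @ 1.8822
    (4,1) via y @ 3.0369
    (5,1) via x @ 3.1800  # hit
  → r_5 = 3.1800
beam 6: φ=90°, α=345°
  direction (0.9659, -0.2588); cell (3,4); t to first gridline: x 0.6108, y 2.4341 (then +1.0353 / +3.8637)
    (4,4) via x @ 0.6108
    (5,4) via x @ 1.6461  # hit
  → r_6 = 1.6461
beam 7: φ=135°, α=30°
  direction (0.8660, 0.5000); cell (3,4); t to first gridline: x 0.6813, y 0.7400 (then +1.1547 / +2.0000)
    (4,4) via x @ 0.6813
    (4,5) via y @ 0.7400
    (5,5) via x @ 1.8360  # hit
  → r_7 = 1.8360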